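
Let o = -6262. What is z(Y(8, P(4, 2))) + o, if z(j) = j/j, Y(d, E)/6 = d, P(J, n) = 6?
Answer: -6261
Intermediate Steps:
Y(d, E) = 6*d
z(j) = 1
z(Y(8, P(4, 2))) + o = 1 - 6262 = -6261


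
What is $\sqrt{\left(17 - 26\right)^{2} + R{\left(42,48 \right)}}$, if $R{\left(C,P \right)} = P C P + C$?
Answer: $\sqrt{96891} \approx 311.27$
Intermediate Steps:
$R{\left(C,P \right)} = C + C P^{2}$ ($R{\left(C,P \right)} = C P P + C = C P^{2} + C = C + C P^{2}$)
$\sqrt{\left(17 - 26\right)^{2} + R{\left(42,48 \right)}} = \sqrt{\left(17 - 26\right)^{2} + 42 \left(1 + 48^{2}\right)} = \sqrt{\left(-9\right)^{2} + 42 \left(1 + 2304\right)} = \sqrt{81 + 42 \cdot 2305} = \sqrt{81 + 96810} = \sqrt{96891}$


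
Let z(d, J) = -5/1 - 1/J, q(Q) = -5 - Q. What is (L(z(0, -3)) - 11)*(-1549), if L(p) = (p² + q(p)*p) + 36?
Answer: -224605/3 ≈ -74868.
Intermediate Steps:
z(d, J) = -5 - 1/J (z(d, J) = -5*1 - 1/J = -5 - 1/J)
L(p) = 36 + p² + p*(-5 - p) (L(p) = (p² + (-5 - p)*p) + 36 = (p² + p*(-5 - p)) + 36 = 36 + p² + p*(-5 - p))
(L(z(0, -3)) - 11)*(-1549) = ((36 - 5*(-5 - 1/(-3))) - 11)*(-1549) = ((36 - 5*(-5 - 1*(-⅓))) - 11)*(-1549) = ((36 - 5*(-5 + ⅓)) - 11)*(-1549) = ((36 - 5*(-14/3)) - 11)*(-1549) = ((36 + 70/3) - 11)*(-1549) = (178/3 - 11)*(-1549) = (145/3)*(-1549) = -224605/3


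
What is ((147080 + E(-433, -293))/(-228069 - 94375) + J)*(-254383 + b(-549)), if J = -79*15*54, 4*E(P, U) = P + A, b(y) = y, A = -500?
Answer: 5260098226709591/322444 ≈ 1.6313e+10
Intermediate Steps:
E(P, U) = -125 + P/4 (E(P, U) = (P - 500)/4 = (-500 + P)/4 = -125 + P/4)
J = -63990 (J = -1185*54 = -63990)
((147080 + E(-433, -293))/(-228069 - 94375) + J)*(-254383 + b(-549)) = ((147080 + (-125 + (1/4)*(-433)))/(-228069 - 94375) - 63990)*(-254383 - 549) = ((147080 + (-125 - 433/4))/(-322444) - 63990)*(-254932) = ((147080 - 933/4)*(-1/322444) - 63990)*(-254932) = ((587387/4)*(-1/322444) - 63990)*(-254932) = (-587387/1289776 - 63990)*(-254932) = -82533353627/1289776*(-254932) = 5260098226709591/322444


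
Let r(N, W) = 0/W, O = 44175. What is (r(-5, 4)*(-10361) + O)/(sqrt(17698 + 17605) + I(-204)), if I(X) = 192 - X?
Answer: 17493300/121513 - 44175*sqrt(35303)/121513 ≈ 75.656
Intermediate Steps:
r(N, W) = 0
(r(-5, 4)*(-10361) + O)/(sqrt(17698 + 17605) + I(-204)) = (0*(-10361) + 44175)/(sqrt(17698 + 17605) + (192 - 1*(-204))) = (0 + 44175)/(sqrt(35303) + (192 + 204)) = 44175/(sqrt(35303) + 396) = 44175/(396 + sqrt(35303))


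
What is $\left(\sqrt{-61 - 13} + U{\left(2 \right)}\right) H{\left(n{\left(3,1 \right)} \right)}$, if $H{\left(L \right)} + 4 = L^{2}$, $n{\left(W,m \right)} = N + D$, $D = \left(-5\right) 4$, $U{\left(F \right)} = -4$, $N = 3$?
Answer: $-1140 + 285 i \sqrt{74} \approx -1140.0 + 2451.7 i$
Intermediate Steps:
$D = -20$
$n{\left(W,m \right)} = -17$ ($n{\left(W,m \right)} = 3 - 20 = -17$)
$H{\left(L \right)} = -4 + L^{2}$
$\left(\sqrt{-61 - 13} + U{\left(2 \right)}\right) H{\left(n{\left(3,1 \right)} \right)} = \left(\sqrt{-61 - 13} - 4\right) \left(-4 + \left(-17\right)^{2}\right) = \left(\sqrt{-74} - 4\right) \left(-4 + 289\right) = \left(i \sqrt{74} - 4\right) 285 = \left(-4 + i \sqrt{74}\right) 285 = -1140 + 285 i \sqrt{74}$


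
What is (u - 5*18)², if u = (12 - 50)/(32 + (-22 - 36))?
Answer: 1324801/169 ≈ 7839.1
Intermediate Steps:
u = 19/13 (u = -38/(32 - 58) = -38/(-26) = -38*(-1/26) = 19/13 ≈ 1.4615)
(u - 5*18)² = (19/13 - 5*18)² = (19/13 - 90)² = (-1151/13)² = 1324801/169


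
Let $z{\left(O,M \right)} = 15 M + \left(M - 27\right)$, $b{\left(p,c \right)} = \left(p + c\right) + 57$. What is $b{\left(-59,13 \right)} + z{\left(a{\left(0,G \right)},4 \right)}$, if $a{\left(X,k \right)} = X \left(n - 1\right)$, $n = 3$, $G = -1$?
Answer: $48$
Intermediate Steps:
$b{\left(p,c \right)} = 57 + c + p$ ($b{\left(p,c \right)} = \left(c + p\right) + 57 = 57 + c + p$)
$a{\left(X,k \right)} = 2 X$ ($a{\left(X,k \right)} = X \left(3 - 1\right) = X 2 = 2 X$)
$z{\left(O,M \right)} = -27 + 16 M$ ($z{\left(O,M \right)} = 15 M + \left(-27 + M\right) = -27 + 16 M$)
$b{\left(-59,13 \right)} + z{\left(a{\left(0,G \right)},4 \right)} = \left(57 + 13 - 59\right) + \left(-27 + 16 \cdot 4\right) = 11 + \left(-27 + 64\right) = 11 + 37 = 48$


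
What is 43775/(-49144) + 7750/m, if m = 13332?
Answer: -50685575/163796952 ≈ -0.30944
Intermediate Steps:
43775/(-49144) + 7750/m = 43775/(-49144) + 7750/13332 = 43775*(-1/49144) + 7750*(1/13332) = -43775/49144 + 3875/6666 = -50685575/163796952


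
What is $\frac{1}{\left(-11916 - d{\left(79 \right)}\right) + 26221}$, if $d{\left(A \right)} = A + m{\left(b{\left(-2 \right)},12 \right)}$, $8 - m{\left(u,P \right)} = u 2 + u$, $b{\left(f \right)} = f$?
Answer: $\frac{1}{14212} \approx 7.0363 \cdot 10^{-5}$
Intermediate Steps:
$m{\left(u,P \right)} = 8 - 3 u$ ($m{\left(u,P \right)} = 8 - \left(u 2 + u\right) = 8 - \left(2 u + u\right) = 8 - 3 u$)
$d{\left(A \right)} = 14 + A$ ($d{\left(A \right)} = A + \left(8 - -6\right) = A + \left(8 + 6\right) = A + 14 = 14 + A$)
$\frac{1}{\left(-11916 - d{\left(79 \right)}\right) + 26221} = \frac{1}{\left(-11916 - \left(14 + 79\right)\right) + 26221} = \frac{1}{\left(-11916 - 93\right) + 26221} = \frac{1}{-12009 + 26221} = \frac{1}{14212}$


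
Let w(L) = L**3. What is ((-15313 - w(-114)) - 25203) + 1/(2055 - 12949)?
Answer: 15698559031/10894 ≈ 1.4410e+6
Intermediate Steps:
((-15313 - w(-114)) - 25203) + 1/(2055 - 12949) = ((-15313 - 1*(-114)**3) - 25203) + 1/(2055 - 12949) = ((-15313 - 1*(-1481544)) - 25203) + 1/(-10894) = ((-15313 + 1481544) - 25203) - 1/10894 = (1466231 - 25203) - 1/10894 = 1441028 - 1/10894 = 15698559031/10894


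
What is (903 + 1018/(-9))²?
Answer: 50537881/81 ≈ 6.2392e+5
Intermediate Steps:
(903 + 1018/(-9))² = (903 + 1018*(-⅑))² = (903 - 1018/9)² = (7109/9)² = 50537881/81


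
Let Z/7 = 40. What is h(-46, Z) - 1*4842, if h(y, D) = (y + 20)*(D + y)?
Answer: -10926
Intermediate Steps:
Z = 280 (Z = 7*40 = 280)
h(y, D) = (20 + y)*(D + y)
h(-46, Z) - 1*4842 = ((-46)² + 20*280 + 20*(-46) + 280*(-46)) - 1*4842 = (2116 + 5600 - 920 - 12880) - 4842 = -6084 - 4842 = -10926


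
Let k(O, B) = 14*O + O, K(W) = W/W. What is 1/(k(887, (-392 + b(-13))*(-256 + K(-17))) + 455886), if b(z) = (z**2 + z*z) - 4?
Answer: 1/469191 ≈ 2.1313e-6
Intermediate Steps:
K(W) = 1
b(z) = -4 + 2*z**2 (b(z) = (z**2 + z**2) - 4 = 2*z**2 - 4 = -4 + 2*z**2)
k(O, B) = 15*O
1/(k(887, (-392 + b(-13))*(-256 + K(-17))) + 455886) = 1/(15*887 + 455886) = 1/(13305 + 455886) = 1/469191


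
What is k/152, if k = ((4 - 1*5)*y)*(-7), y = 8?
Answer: 7/19 ≈ 0.36842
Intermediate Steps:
k = 56 (k = ((4 - 1*5)*8)*(-7) = ((4 - 5)*8)*(-7) = -1*8*(-7) = -8*(-7) = 56)
k/152 = 56/152 = 56*(1/152) = 7/19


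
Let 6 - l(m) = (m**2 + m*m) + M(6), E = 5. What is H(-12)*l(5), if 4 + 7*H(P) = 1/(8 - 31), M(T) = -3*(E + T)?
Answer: 1023/161 ≈ 6.3540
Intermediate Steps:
M(T) = -15 - 3*T (M(T) = -3*(5 + T) = -15 - 3*T)
l(m) = 39 - 2*m**2 (l(m) = 6 - ((m**2 + m*m) + (-15 - 3*6)) = 6 - ((m**2 + m**2) + (-15 - 18)) = 6 - (2*m**2 - 33) = 6 - (-33 + 2*m**2) = 6 + (33 - 2*m**2) = 39 - 2*m**2)
H(P) = -93/161 (H(P) = -4/7 + 1/(7*(8 - 31)) = -4/7 + (1/7)/(-23) = -4/7 + (1/7)*(-1/23) = -4/7 - 1/161 = -93/161)
H(-12)*l(5) = -93*(39 - 2*5**2)/161 = -93*(39 - 2*25)/161 = -93*(39 - 50)/161 = -93/161*(-11) = 1023/161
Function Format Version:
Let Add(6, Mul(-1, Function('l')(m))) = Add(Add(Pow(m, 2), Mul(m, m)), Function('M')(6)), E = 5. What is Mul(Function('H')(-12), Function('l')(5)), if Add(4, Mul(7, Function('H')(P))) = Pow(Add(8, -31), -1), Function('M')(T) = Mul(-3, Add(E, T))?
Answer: Rational(1023, 161) ≈ 6.3540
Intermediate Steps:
Function('M')(T) = Add(-15, Mul(-3, T)) (Function('M')(T) = Mul(-3, Add(5, T)) = Add(-15, Mul(-3, T)))
Function('l')(m) = Add(39, Mul(-2, Pow(m, 2))) (Function('l')(m) = Add(6, Mul(-1, Add(Add(Pow(m, 2), Mul(m, m)), Add(-15, Mul(-3, 6))))) = Add(6, Mul(-1, Add(Add(Pow(m, 2), Pow(m, 2)), Add(-15, -18)))) = Add(6, Mul(-1, Add(Mul(2, Pow(m, 2)), -33))) = Add(6, Mul(-1, Add(-33, Mul(2, Pow(m, 2))))) = Add(6, Add(33, Mul(-2, Pow(m, 2)))) = Add(39, Mul(-2, Pow(m, 2))))
Function('H')(P) = Rational(-93, 161) (Function('H')(P) = Add(Rational(-4, 7), Mul(Rational(1, 7), Pow(Add(8, -31), -1))) = Add(Rational(-4, 7), Mul(Rational(1, 7), Pow(-23, -1))) = Add(Rational(-4, 7), Mul(Rational(1, 7), Rational(-1, 23))) = Add(Rational(-4, 7), Rational(-1, 161)) = Rational(-93, 161))
Mul(Function('H')(-12), Function('l')(5)) = Mul(Rational(-93, 161), Add(39, Mul(-2, Pow(5, 2)))) = Mul(Rational(-93, 161), Add(39, Mul(-2, 25))) = Mul(Rational(-93, 161), Add(39, -50)) = Mul(Rational(-93, 161), -11) = Rational(1023, 161)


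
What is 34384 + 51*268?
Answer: 48052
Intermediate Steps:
34384 + 51*268 = 34384 + 13668 = 48052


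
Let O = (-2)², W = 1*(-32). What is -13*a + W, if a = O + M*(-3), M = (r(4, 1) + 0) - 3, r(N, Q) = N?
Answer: -45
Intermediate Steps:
W = -32
O = 4
M = 1 (M = (4 + 0) - 3 = 4 - 3 = 1)
a = 1 (a = 4 + 1*(-3) = 4 - 3 = 1)
-13*a + W = -13*1 - 32 = -13 - 32 = -45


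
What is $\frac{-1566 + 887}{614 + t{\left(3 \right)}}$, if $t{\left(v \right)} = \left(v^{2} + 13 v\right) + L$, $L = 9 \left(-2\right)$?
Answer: $- \frac{97}{92} \approx -1.0543$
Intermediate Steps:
$L = -18$
$t{\left(v \right)} = -18 + v^{2} + 13 v$ ($t{\left(v \right)} = \left(v^{2} + 13 v\right) - 18 = -18 + v^{2} + 13 v$)
$\frac{-1566 + 887}{614 + t{\left(3 \right)}} = \frac{-1566 + 887}{614 + \left(-18 + 3^{2} + 13 \cdot 3\right)} = - \frac{679}{614 + \left(-18 + 9 + 39\right)} = - \frac{679}{614 + 30} = - \frac{679}{644} = \left(-679\right) \frac{1}{644} = - \frac{97}{92}$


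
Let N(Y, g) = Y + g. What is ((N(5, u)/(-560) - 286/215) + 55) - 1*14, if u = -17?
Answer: 238941/6020 ≈ 39.691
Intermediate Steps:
((N(5, u)/(-560) - 286/215) + 55) - 1*14 = (((5 - 17)/(-560) - 286/215) + 55) - 1*14 = ((-12*(-1/560) - 286*1/215) + 55) - 14 = ((3/140 - 286/215) + 55) - 14 = (-7879/6020 + 55) - 14 = 323221/6020 - 14 = 238941/6020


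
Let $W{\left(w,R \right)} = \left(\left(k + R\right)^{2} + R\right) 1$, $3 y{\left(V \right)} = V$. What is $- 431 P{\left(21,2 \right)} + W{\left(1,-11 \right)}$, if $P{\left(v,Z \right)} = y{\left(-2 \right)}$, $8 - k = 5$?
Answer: $\frac{1021}{3} \approx 340.33$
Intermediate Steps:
$y{\left(V \right)} = \frac{V}{3}$
$k = 3$ ($k = 8 - 5 = 3$)
$P{\left(v,Z \right)} = - \frac{2}{3}$ ($P{\left(v,Z \right)} = \frac{1}{3} \left(-2\right) = - \frac{2}{3}$)
$W{\left(w,R \right)} = R + \left(3 + R\right)^{2}$ ($W{\left(w,R \right)} = \left(\left(3 + R\right)^{2} + R\right) 1 = \left(R + \left(3 + R\right)^{2}\right) 1 = R + \left(3 + R\right)^{2}$)
$- 431 P{\left(21,2 \right)} + W{\left(1,-11 \right)} = \left(-431\right) \left(- \frac{2}{3}\right) - \left(11 - \left(3 - 11\right)^{2}\right) = \frac{862}{3} - \left(11 - \left(-8\right)^{2}\right) = \frac{862}{3} + \left(-11 + 64\right) = \frac{862}{3} + 53 = \frac{1021}{3}$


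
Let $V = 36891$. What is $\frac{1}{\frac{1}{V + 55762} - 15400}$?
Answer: $- \frac{92653}{1426856199} \approx -6.4935 \cdot 10^{-5}$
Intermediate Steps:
$\frac{1}{\frac{1}{V + 55762} - 15400} = \frac{1}{\frac{1}{36891 + 55762} - 15400} = \frac{1}{\frac{1}{92653} - 15400} = \frac{1}{- \frac{1426856199}{92653}} = - \frac{92653}{1426856199}$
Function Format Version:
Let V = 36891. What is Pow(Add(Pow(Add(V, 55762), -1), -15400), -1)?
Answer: Rational(-92653, 1426856199) ≈ -6.4935e-5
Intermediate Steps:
Pow(Add(Pow(Add(V, 55762), -1), -15400), -1) = Pow(Add(Pow(Add(36891, 55762), -1), -15400), -1) = Pow(Add(Pow(92653, -1), -15400), -1) = Pow(Add(Rational(1, 92653), -15400), -1) = Pow(Rational(-1426856199, 92653), -1) = Rational(-92653, 1426856199)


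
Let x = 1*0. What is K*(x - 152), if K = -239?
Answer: 36328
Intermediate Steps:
x = 0
K*(x - 152) = -239*(0 - 152) = -239*(-152) = 36328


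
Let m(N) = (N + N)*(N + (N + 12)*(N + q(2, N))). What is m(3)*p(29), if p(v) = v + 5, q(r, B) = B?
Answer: 18972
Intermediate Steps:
p(v) = 5 + v
m(N) = 2*N*(N + 2*N*(12 + N)) (m(N) = (N + N)*(N + (N + 12)*(N + N)) = (2*N)*(N + (12 + N)*(2*N)) = (2*N)*(N + 2*N*(12 + N)) = 2*N*(N + 2*N*(12 + N)))
m(3)*p(29) = (3²*(50 + 4*3))*(5 + 29) = (9*(50 + 12))*34 = (9*62)*34 = 558*34 = 18972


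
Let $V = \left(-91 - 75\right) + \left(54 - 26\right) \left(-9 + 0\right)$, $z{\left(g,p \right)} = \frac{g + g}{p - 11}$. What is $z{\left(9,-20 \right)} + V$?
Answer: $- \frac{12976}{31} \approx -418.58$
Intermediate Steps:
$z{\left(g,p \right)} = \frac{2 g}{-11 + p}$
$V = -418$ ($V = -166 + 28 \left(-9\right) = -166 - 252 = -418$)
$z{\left(9,-20 \right)} + V = 2 \cdot 9 \frac{1}{-11 - 20} - 418 = 2 \cdot 9 \frac{1}{-31} - 418 = 2 \cdot 9 \left(- \frac{1}{31}\right) - 418 = - \frac{18}{31} - 418 = - \frac{12976}{31}$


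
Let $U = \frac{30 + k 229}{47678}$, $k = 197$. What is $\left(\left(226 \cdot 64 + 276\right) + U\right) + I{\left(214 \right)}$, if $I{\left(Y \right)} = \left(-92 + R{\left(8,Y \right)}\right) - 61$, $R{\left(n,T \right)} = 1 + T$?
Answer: $\frac{705774899}{47678} \approx 14803.0$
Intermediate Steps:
$U = \frac{45143}{47678}$ ($U = \frac{30 + 197 \cdot 229}{47678} = \left(30 + 45113\right) \frac{1}{47678} = 45143 \cdot \frac{1}{47678} = \frac{45143}{47678} \approx 0.94683$)
$I{\left(Y \right)} = -152 + Y$ ($I{\left(Y \right)} = \left(-92 + \left(1 + Y\right)\right) - 61 = \left(-91 + Y\right) - 61 = -152 + Y$)
$\left(\left(226 \cdot 64 + 276\right) + U\right) + I{\left(214 \right)} = \left(\left(226 \cdot 64 + 276\right) + \frac{45143}{47678}\right) + \left(-152 + 214\right) = \left(\left(14464 + 276\right) + \frac{45143}{47678}\right) + 62 = \left(14740 + \frac{45143}{47678}\right) + 62 = \frac{702818863}{47678} + 62 = \frac{705774899}{47678}$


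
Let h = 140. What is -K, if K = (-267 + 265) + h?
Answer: -138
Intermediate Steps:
K = 138 (K = (-267 + 265) + 140 = -2 + 140 = 138)
-K = -1*138 = -138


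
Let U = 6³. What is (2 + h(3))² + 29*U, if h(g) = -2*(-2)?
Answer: 6300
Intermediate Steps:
h(g) = 4
U = 216
(2 + h(3))² + 29*U = (2 + 4)² + 29*216 = 6² + 6264 = 36 + 6264 = 6300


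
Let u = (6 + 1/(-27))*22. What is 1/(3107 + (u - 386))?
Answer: 27/77009 ≈ 0.00035061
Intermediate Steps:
u = 3542/27 (u = (6 - 1/27)*22 = (161/27)*22 = 3542/27 ≈ 131.19)
1/(3107 + (u - 386)) = 1/(3107 + (3542/27 - 386)) = 1/(3107 - 6880/27) = 1/(77009/27) = 27/77009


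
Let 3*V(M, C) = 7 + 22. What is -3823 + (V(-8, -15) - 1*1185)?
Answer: -14995/3 ≈ -4998.3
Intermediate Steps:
V(M, C) = 29/3 (V(M, C) = (7 + 22)/3 = (⅓)*29 = 29/3)
-3823 + (V(-8, -15) - 1*1185) = -3823 + (29/3 - 1*1185) = -3823 + (29/3 - 1185) = -3823 - 3526/3 = -14995/3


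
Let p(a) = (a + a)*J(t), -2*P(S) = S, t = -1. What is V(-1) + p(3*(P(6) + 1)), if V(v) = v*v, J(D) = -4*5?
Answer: 241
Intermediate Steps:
P(S) = -S/2
J(D) = -20
V(v) = v²
p(a) = -40*a (p(a) = (a + a)*(-20) = (2*a)*(-20) = -40*a)
V(-1) + p(3*(P(6) + 1)) = (-1)² - 120*(-½*6 + 1) = 1 - 120*(-3 + 1) = 1 - 120*(-2) = 1 - 40*(-6) = 1 + 240 = 241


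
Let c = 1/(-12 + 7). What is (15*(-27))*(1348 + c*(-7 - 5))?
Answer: -546912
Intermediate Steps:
c = -⅕ (c = 1/(-5) = -⅕ ≈ -0.20000)
(15*(-27))*(1348 + c*(-7 - 5)) = (15*(-27))*(1348 - (-7 - 5)/5) = -405*(1348 - ⅕*(-12)) = -405*(1348 + 12/5) = -405*6752/5 = -546912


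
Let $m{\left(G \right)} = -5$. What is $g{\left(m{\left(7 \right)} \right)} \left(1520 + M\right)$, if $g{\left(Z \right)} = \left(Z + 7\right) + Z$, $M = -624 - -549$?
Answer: $-4335$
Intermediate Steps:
$M = -75$ ($M = -624 + 549 = -75$)
$g{\left(Z \right)} = 7 + 2 Z$ ($g{\left(Z \right)} = \left(7 + Z\right) + Z = 7 + 2 Z$)
$g{\left(m{\left(7 \right)} \right)} \left(1520 + M\right) = \left(7 + 2 \left(-5\right)\right) \left(1520 - 75\right) = \left(7 - 10\right) 1445 = \left(-3\right) 1445 = -4335$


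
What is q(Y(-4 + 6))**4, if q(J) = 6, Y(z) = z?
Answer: 1296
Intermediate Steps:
q(Y(-4 + 6))**4 = 6**4 = 1296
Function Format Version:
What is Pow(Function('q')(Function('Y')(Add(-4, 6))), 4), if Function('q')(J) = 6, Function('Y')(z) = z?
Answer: 1296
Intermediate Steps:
Pow(Function('q')(Function('Y')(Add(-4, 6))), 4) = Pow(6, 4) = 1296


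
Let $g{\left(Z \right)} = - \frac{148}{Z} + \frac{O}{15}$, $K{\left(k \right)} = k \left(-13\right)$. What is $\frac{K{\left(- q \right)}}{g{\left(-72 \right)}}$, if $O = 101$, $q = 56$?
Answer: $\frac{9360}{113} \approx 82.832$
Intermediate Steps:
$K{\left(k \right)} = - 13 k$
$g{\left(Z \right)} = \frac{101}{15} - \frac{148}{Z}$ ($g{\left(Z \right)} = - \frac{148}{Z} + \frac{101}{15} = \frac{101}{15} - \frac{148}{Z}$)
$\frac{K{\left(- q \right)}}{g{\left(-72 \right)}} = \frac{\left(-13\right) \left(\left(-1\right) 56\right)}{\frac{101}{15} - \frac{148}{-72}} = \frac{\left(-13\right) \left(-56\right)}{\frac{101}{15} - - \frac{37}{18}} = \frac{728}{\frac{101}{15} + \frac{37}{18}} = \frac{728}{\frac{791}{90}} = 728 \cdot \frac{90}{791} = \frac{9360}{113}$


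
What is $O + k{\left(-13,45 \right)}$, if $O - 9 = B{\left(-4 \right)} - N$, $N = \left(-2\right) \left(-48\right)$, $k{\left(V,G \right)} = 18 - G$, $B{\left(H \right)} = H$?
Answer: $-118$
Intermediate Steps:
$N = 96$
$O = -91$ ($O = 9 - 100 = -91$)
$O + k{\left(-13,45 \right)} = -91 + \left(18 - 45\right) = -91 - 27 = -118$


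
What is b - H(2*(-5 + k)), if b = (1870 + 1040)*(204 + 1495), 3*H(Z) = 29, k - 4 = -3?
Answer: 14832241/3 ≈ 4.9441e+6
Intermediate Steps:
k = 1 (k = 4 - 3 = 1)
H(Z) = 29/3 (H(Z) = (⅓)*29 = 29/3)
b = 4944090 (b = 2910*1699 = 4944090)
b - H(2*(-5 + k)) = 4944090 - 1*29/3 = 4944090 - 29/3 = 14832241/3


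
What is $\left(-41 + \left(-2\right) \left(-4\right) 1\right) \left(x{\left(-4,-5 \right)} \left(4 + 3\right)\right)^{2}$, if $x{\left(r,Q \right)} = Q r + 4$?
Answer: $-931392$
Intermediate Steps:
$x{\left(r,Q \right)} = 4 + Q r$
$\left(-41 + \left(-2\right) \left(-4\right) 1\right) \left(x{\left(-4,-5 \right)} \left(4 + 3\right)\right)^{2} = \left(-41 + \left(-2\right) \left(-4\right) 1\right) \left(\left(4 - -20\right) \left(4 + 3\right)\right)^{2} = \left(-41 + 8 \cdot 1\right) \left(\left(4 + 20\right) 7\right)^{2} = \left(-41 + 8\right) \left(24 \cdot 7\right)^{2} = - 33 \cdot 168^{2} = \left(-33\right) 28224 = -931392$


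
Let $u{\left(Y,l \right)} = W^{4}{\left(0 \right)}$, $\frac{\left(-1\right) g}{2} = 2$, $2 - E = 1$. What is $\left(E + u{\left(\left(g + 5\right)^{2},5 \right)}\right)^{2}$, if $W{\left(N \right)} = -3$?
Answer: $6724$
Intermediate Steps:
$E = 1$ ($E = 2 - 1 = 1$)
$g = -4$ ($g = \left(-2\right) 2 = -4$)
$u{\left(Y,l \right)} = 81$ ($u{\left(Y,l \right)} = \left(-3\right)^{4} = 81$)
$\left(E + u{\left(\left(g + 5\right)^{2},5 \right)}\right)^{2} = \left(1 + 81\right)^{2} = 82^{2} = 6724$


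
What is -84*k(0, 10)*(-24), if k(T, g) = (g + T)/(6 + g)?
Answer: 1260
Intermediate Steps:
k(T, g) = (T + g)/(6 + g)
-84*k(0, 10)*(-24) = -84*(0 + 10)/(6 + 10)*(-24) = -84*10/16*(-24) = -21*10/4*(-24) = -84*5/8*(-24) = -105/2*(-24) = 1260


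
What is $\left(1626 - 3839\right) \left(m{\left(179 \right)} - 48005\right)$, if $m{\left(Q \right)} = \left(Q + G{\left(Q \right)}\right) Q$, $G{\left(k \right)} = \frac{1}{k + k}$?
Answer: $\frac{70654451}{2} \approx 3.5327 \cdot 10^{7}$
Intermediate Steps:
$G{\left(k \right)} = \frac{1}{2 k}$
$m{\left(Q \right)} = Q \left(Q + \frac{1}{2 Q}\right)$ ($m{\left(Q \right)} = \left(Q + \frac{1}{2 Q}\right) Q = Q \left(Q + \frac{1}{2 Q}\right)$)
$\left(1626 - 3839\right) \left(m{\left(179 \right)} - 48005\right) = \left(1626 - 3839\right) \left(\left(\frac{1}{2} + 179^{2}\right) - 48005\right) = - 2213 \left(\left(\frac{1}{2} + 32041\right) - 48005\right) = - 2213 \left(\frac{64083}{2} - 48005\right) = \left(-2213\right) \left(- \frac{31927}{2}\right) = \frac{70654451}{2}$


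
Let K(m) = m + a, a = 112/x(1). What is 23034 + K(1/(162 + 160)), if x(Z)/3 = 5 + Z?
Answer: 66770573/2898 ≈ 23040.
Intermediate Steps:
x(Z) = 15 + 3*Z (x(Z) = 3*(5 + Z) = 15 + 3*Z)
a = 56/9 (a = 112/(15 + 3*1) = 112/(15 + 3) = 112/18 = 112*(1/18) = 56/9 ≈ 6.2222)
K(m) = 56/9 + m (K(m) = m + 56/9 = 56/9 + m)
23034 + K(1/(162 + 160)) = 23034 + (56/9 + 1/(162 + 160)) = 23034 + (56/9 + 1/322) = 23034 + 18041/2898 = 66770573/2898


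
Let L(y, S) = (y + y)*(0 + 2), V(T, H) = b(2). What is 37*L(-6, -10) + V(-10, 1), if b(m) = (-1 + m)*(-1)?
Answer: -889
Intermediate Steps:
b(m) = 1 - m
V(T, H) = -1 (V(T, H) = 1 - 1*2 = 1 - 2 = -1)
L(y, S) = 4*y (L(y, S) = (2*y)*2 = 4*y)
37*L(-6, -10) + V(-10, 1) = 37*(4*(-6)) - 1 = 37*(-24) - 1 = -888 - 1 = -889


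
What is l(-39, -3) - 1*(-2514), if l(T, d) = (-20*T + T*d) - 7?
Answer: 3404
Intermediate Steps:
l(T, d) = -7 - 20*T + T*d
l(-39, -3) - 1*(-2514) = (-7 - 20*(-39) - 39*(-3)) - 1*(-2514) = (-7 + 780 + 117) + 2514 = 890 + 2514 = 3404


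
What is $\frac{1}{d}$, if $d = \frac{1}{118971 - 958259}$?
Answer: $-839288$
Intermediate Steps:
$d = - \frac{1}{839288}$ ($d = \frac{1}{-839288} = - \frac{1}{839288} \approx -1.1915 \cdot 10^{-6}$)
$\frac{1}{d} = \frac{1}{- \frac{1}{839288}} = -839288$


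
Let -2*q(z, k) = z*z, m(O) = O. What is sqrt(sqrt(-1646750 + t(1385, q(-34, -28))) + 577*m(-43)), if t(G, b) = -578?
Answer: sqrt(-24811 + 4*I*sqrt(102958)) ≈ 4.0728 + 157.57*I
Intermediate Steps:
q(z, k) = -z**2/2 (q(z, k) = -z*z/2 = -z**2/2)
sqrt(sqrt(-1646750 + t(1385, q(-34, -28))) + 577*m(-43)) = sqrt(sqrt(-1646750 - 578) + 577*(-43)) = sqrt(sqrt(-1647328) - 24811) = sqrt(4*I*sqrt(102958) - 24811) = sqrt(-24811 + 4*I*sqrt(102958))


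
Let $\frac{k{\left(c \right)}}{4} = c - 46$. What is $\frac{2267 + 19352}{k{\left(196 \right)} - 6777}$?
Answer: $- \frac{21619}{6177} \approx -3.4999$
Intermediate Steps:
$k{\left(c \right)} = -184 + 4 c$ ($k{\left(c \right)} = 4 \left(c - 46\right) = 4 \left(-46 + c\right) = -184 + 4 c$)
$\frac{2267 + 19352}{k{\left(196 \right)} - 6777} = \frac{2267 + 19352}{\left(-184 + 4 \cdot 196\right) - 6777} = \frac{21619}{\left(-184 + 784\right) - 6777} = \frac{21619}{600 - 6777} = \frac{21619}{-6177} = 21619 \left(- \frac{1}{6177}\right) = - \frac{21619}{6177}$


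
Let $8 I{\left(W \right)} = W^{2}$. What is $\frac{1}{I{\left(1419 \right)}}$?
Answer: $\frac{8}{2013561} \approx 3.9731 \cdot 10^{-6}$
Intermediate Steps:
$I{\left(W \right)} = \frac{W^{2}}{8}$
$\frac{1}{I{\left(1419 \right)}} = \frac{1}{\frac{1}{8} \cdot 1419^{2}} = \frac{1}{\frac{1}{8} \cdot 2013561} = \frac{1}{\frac{2013561}{8}} = \frac{8}{2013561}$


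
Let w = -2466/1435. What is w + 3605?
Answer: 5170709/1435 ≈ 3603.3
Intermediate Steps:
w = -2466/1435 (w = -2466*1/1435 = -2466/1435 ≈ -1.7185)
w + 3605 = -2466/1435 + 3605 = 5170709/1435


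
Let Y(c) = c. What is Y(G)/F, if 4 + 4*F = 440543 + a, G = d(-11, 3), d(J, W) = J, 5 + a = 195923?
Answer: -44/636457 ≈ -6.9133e-5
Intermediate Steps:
a = 195918 (a = -5 + 195923 = 195918)
G = -11
F = 636457/4 (F = -1 + (440543 + 195918)/4 = -1 + (¼)*636461 = -1 + 636461/4 = 636457/4 ≈ 1.5911e+5)
Y(G)/F = -11/636457/4 = -11*4/636457 = -44/636457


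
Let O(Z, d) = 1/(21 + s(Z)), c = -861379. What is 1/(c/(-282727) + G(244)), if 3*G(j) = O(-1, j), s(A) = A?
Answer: 16963620/51965467 ≈ 0.32644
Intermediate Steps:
O(Z, d) = 1/(21 + Z)
G(j) = 1/60 (G(j) = 1/(3*(21 - 1)) = (⅓)/20 = (⅓)*(1/20) = 1/60)
1/(c/(-282727) + G(244)) = 1/(-861379/(-282727) + 1/60) = 1/(-861379*(-1/282727) + 1/60) = 1/(861379/282727 + 1/60) = 1/(51965467/16963620) = 16963620/51965467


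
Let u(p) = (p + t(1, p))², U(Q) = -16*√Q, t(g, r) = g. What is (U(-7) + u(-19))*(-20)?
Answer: -6480 + 320*I*√7 ≈ -6480.0 + 846.64*I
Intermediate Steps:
u(p) = (1 + p)² (u(p) = (p + 1)² = (1 + p)²)
(U(-7) + u(-19))*(-20) = (-16*I*√7 + (1 - 19)²)*(-20) = (-16*I*√7 + (-18)²)*(-20) = (-16*I*√7 + 324)*(-20) = (324 - 16*I*√7)*(-20) = -6480 + 320*I*√7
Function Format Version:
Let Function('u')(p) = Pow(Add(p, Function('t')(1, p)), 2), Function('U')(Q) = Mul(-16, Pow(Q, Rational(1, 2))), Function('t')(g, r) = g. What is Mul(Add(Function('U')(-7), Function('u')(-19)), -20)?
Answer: Add(-6480, Mul(320, I, Pow(7, Rational(1, 2)))) ≈ Add(-6480.0, Mul(846.64, I))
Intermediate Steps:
Function('u')(p) = Pow(Add(1, p), 2) (Function('u')(p) = Pow(Add(p, 1), 2) = Pow(Add(1, p), 2))
Mul(Add(Function('U')(-7), Function('u')(-19)), -20) = Mul(Add(Mul(-16, Pow(-7, Rational(1, 2))), Pow(Add(1, -19), 2)), -20) = Mul(Add(Mul(-16, Mul(I, Pow(7, Rational(1, 2)))), Pow(-18, 2)), -20) = Mul(Add(Mul(-16, I, Pow(7, Rational(1, 2))), 324), -20) = Mul(Add(324, Mul(-16, I, Pow(7, Rational(1, 2)))), -20) = Add(-6480, Mul(320, I, Pow(7, Rational(1, 2))))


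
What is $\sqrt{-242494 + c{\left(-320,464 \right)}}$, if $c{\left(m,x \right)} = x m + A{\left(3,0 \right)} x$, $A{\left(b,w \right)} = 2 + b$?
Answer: $i \sqrt{388654} \approx 623.42 i$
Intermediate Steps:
$c{\left(m,x \right)} = 5 x + m x$ ($c{\left(m,x \right)} = x m + \left(2 + 3\right) x = m x + 5 x = 5 x + m x$)
$\sqrt{-242494 + c{\left(-320,464 \right)}} = \sqrt{-242494 + 464 \left(5 - 320\right)} = \sqrt{-242494 + 464 \left(-315\right)} = \sqrt{-242494 - 146160} = \sqrt{-388654} = i \sqrt{388654}$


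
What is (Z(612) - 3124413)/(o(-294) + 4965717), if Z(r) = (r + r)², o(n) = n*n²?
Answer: 542079/6815489 ≈ 0.079536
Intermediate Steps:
o(n) = n³
Z(r) = 4*r² (Z(r) = (2*r)² = 4*r²)
(Z(612) - 3124413)/(o(-294) + 4965717) = (4*612² - 3124413)/((-294)³ + 4965717) = (4*374544 - 3124413)/(-25412184 + 4965717) = (1498176 - 3124413)/(-20446467) = -1626237*(-1/20446467) = 542079/6815489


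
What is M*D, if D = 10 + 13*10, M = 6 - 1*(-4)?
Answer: 1400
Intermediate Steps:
M = 10 (M = 6 + 4 = 10)
D = 140 (D = 10 + 130 = 140)
M*D = 10*140 = 1400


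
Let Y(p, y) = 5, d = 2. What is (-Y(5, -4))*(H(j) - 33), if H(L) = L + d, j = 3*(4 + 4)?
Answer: 35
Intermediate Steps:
j = 24 (j = 3*8 = 24)
H(L) = 2 + L (H(L) = L + 2 = 2 + L)
(-Y(5, -4))*(H(j) - 33) = (-1*5)*((2 + 24) - 33) = -5*(26 - 33) = -5*(-7) = 35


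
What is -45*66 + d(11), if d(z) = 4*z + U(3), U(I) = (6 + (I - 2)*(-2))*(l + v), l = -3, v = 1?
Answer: -2934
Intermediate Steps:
U(I) = -20 + 4*I (U(I) = (6 + (I - 2)*(-2))*(-3 + 1) = (6 + (-2 + I)*(-2))*(-2) = (6 + (4 - 2*I))*(-2) = (10 - 2*I)*(-2) = -20 + 4*I)
d(z) = -8 + 4*z (d(z) = 4*z + (-20 + 4*3) = 4*z + (-20 + 12) = 4*z - 8 = -8 + 4*z)
-45*66 + d(11) = -45*66 + (-8 + 4*11) = -2970 + (-8 + 44) = -2970 + 36 = -2934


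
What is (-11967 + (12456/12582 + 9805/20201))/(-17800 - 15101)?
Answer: 168959178746/464578537599 ≈ 0.36368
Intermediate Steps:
(-11967 + (12456/12582 + 9805/20201))/(-17800 - 15101) = (-11967 + (12456*(1/12582) + 9805*(1/20201)))/(-32901) = (-11967 + (692/699 + 9805/20201))*(-1/32901) = (-11967 + 20832787/14120499)*(-1/32901) = -168959178746/14120499*(-1/32901) = 168959178746/464578537599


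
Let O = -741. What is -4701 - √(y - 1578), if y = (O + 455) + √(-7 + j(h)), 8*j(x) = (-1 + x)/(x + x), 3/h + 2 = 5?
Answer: -4701 - √(-1864 + I*√7) ≈ -4701.0 - 43.174*I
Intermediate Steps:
h = 1 (h = 3/(-2 + 5) = 3/3 = 3*(⅓) = 1)
j(x) = (-1 + x)/(16*x) (j(x) = ((-1 + x)/(x + x))/8 = ((-1 + x)/((2*x)))/8 = ((-1 + x)*(1/(2*x)))/8 = ((-1 + x)/(2*x))/8 = (-1 + x)/(16*x))
y = -286 + I*√7 (y = (-741 + 455) + √(-7 + (1/16)*(-1 + 1)/1) = -286 + √(-7 + (1/16)*1*0) = -286 + √(-7 + 0) = -286 + √(-7) = -286 + I*√7 ≈ -286.0 + 2.6458*I)
-4701 - √(y - 1578) = -4701 - √((-286 + I*√7) - 1578) = -4701 - √(-1864 + I*√7)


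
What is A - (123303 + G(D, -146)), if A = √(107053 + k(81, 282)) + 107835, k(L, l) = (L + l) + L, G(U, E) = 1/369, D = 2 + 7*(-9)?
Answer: -5707693/369 + √107497 ≈ -15140.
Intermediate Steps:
D = -61 (D = 2 - 63 = -61)
G(U, E) = 1/369
k(L, l) = l + 2*L
A = 107835 + √107497 (A = √(107053 + (282 + 2*81)) + 107835 = √(107053 + (282 + 162)) + 107835 = √(107053 + 444) + 107835 = √107497 + 107835 = 107835 + √107497 ≈ 1.0816e+5)
A - (123303 + G(D, -146)) = (107835 + √107497) - (123303 + 1/369) = (107835 + √107497) - 1*45498808/369 = (107835 + √107497) - 45498808/369 = -5707693/369 + √107497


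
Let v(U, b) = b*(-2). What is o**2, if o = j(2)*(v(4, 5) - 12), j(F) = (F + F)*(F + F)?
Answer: 123904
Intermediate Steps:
v(U, b) = -2*b
j(F) = 4*F**2 (j(F) = (2*F)*(2*F) = 4*F**2)
o = -352 (o = (4*2**2)*(-2*5 - 12) = (4*4)*(-10 - 12) = 16*(-22) = -352)
o**2 = (-352)**2 = 123904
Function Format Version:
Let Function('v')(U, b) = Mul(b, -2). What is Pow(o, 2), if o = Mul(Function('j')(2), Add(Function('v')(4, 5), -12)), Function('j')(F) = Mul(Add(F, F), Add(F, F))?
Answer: 123904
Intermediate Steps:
Function('v')(U, b) = Mul(-2, b)
Function('j')(F) = Mul(4, Pow(F, 2)) (Function('j')(F) = Mul(Mul(2, F), Mul(2, F)) = Mul(4, Pow(F, 2)))
o = -352 (o = Mul(Mul(4, Pow(2, 2)), Add(Mul(-2, 5), -12)) = Mul(Mul(4, 4), Add(-10, -12)) = Mul(16, -22) = -352)
Pow(o, 2) = Pow(-352, 2) = 123904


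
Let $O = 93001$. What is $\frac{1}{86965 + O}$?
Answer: $\frac{1}{179966} \approx 5.5566 \cdot 10^{-6}$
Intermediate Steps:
$\frac{1}{86965 + O} = \frac{1}{86965 + 93001} = \frac{1}{179966}$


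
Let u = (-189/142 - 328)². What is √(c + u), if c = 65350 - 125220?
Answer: √979746545/142 ≈ 220.43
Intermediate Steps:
c = -59870
u = 2186965225/20164 (u = (-189*1/142 - 328)² = (-189/142 - 328)² = (-46765/142)² = 2186965225/20164 ≈ 1.0846e+5)
√(c + u) = √(-59870 + 2186965225/20164) = √(979746545/20164) = √979746545/142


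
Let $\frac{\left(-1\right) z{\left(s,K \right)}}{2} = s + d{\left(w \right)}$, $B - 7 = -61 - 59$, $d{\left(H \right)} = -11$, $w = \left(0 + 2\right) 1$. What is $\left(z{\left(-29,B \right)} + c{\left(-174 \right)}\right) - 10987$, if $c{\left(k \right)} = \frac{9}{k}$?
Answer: $- \frac{632609}{58} \approx -10907.0$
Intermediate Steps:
$w = 2$ ($w = 2 \cdot 1 = 2$)
$B = -113$ ($B = 7 - 120 = -113$)
$z{\left(s,K \right)} = 22 - 2 s$ ($z{\left(s,K \right)} = - 2 \left(s - 11\right) = - 2 \left(-11 + s\right) = 22 - 2 s$)
$\left(z{\left(-29,B \right)} + c{\left(-174 \right)}\right) - 10987 = \left(\left(22 - -58\right) + \frac{9}{-174}\right) - 10987 = \left(\left(22 + 58\right) + 9 \left(- \frac{1}{174}\right)\right) - 10987 = \left(80 - \frac{3}{58}\right) - 10987 = \frac{4637}{58} - 10987 = - \frac{632609}{58}$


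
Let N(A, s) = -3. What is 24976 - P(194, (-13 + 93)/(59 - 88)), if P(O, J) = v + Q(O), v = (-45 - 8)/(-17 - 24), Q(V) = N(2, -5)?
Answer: 1024086/41 ≈ 24978.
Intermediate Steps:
Q(V) = -3
v = 53/41 (v = -53/(-41) = -53*(-1/41) = 53/41 ≈ 1.2927)
P(O, J) = -70/41 (P(O, J) = 53/41 - 3 = -70/41)
24976 - P(194, (-13 + 93)/(59 - 88)) = 24976 - 1*(-70/41) = 24976 + 70/41 = 1024086/41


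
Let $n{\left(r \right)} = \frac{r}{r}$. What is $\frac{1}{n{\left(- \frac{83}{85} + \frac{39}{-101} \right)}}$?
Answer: $1$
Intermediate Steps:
$n{\left(r \right)} = 1$
$\frac{1}{n{\left(- \frac{83}{85} + \frac{39}{-101} \right)}} = 1^{-1} = 1$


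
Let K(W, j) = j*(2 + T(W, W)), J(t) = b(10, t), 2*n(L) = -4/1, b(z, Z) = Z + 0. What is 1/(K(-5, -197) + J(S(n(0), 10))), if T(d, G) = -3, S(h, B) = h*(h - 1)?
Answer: 1/203 ≈ 0.0049261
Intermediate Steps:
b(z, Z) = Z
n(L) = -2 (n(L) = (-4/1)/2 = (-4*1)/2 = (½)*(-4) = -2)
S(h, B) = h*(-1 + h)
J(t) = t
K(W, j) = -j (K(W, j) = j*(2 - 3) = j*(-1) = -j)
1/(K(-5, -197) + J(S(n(0), 10))) = 1/(-1*(-197) - 2*(-1 - 2)) = 1/(197 - 2*(-3)) = 1/(197 + 6) = 1/203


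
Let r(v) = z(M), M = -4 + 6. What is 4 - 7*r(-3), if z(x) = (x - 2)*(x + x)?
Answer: 4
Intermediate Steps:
M = 2
z(x) = 2*x*(-2 + x) (z(x) = (-2 + x)*(2*x) = 2*x*(-2 + x))
r(v) = 0 (r(v) = 2*2*(-2 + 2) = 2*2*0 = 0)
4 - 7*r(-3) = 4 - 7*0 = 4 + 0 = 4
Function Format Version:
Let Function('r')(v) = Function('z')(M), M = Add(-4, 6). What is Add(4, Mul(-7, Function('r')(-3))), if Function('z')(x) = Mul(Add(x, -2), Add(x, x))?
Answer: 4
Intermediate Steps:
M = 2
Function('z')(x) = Mul(2, x, Add(-2, x)) (Function('z')(x) = Mul(Add(-2, x), Mul(2, x)) = Mul(2, x, Add(-2, x)))
Function('r')(v) = 0 (Function('r')(v) = Mul(2, 2, Add(-2, 2)) = Mul(2, 2, 0) = 0)
Add(4, Mul(-7, Function('r')(-3))) = Add(4, Mul(-7, 0)) = Add(4, 0) = 4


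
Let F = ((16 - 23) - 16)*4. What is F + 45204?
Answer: 45112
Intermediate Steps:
F = -92 (F = (-7 - 16)*4 = -23*4 = -92)
F + 45204 = -92 + 45204 = 45112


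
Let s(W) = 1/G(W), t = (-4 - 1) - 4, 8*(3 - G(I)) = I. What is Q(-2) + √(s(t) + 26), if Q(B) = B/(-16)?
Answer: ⅛ + √28578/33 ≈ 5.2477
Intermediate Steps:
Q(B) = -B/16 (Q(B) = B*(-1/16) = -B/16)
G(I) = 3 - I/8
t = -9 (t = -5 - 4 = -9)
s(W) = 1/(3 - W/8)
Q(-2) + √(s(t) + 26) = -1/16*(-2) + √(-8/(-24 - 9) + 26) = ⅛ + √(-8/(-33) + 26) = ⅛ + √(-8*(-1/33) + 26) = ⅛ + √(8/33 + 26) = ⅛ + √(866/33) = ⅛ + √28578/33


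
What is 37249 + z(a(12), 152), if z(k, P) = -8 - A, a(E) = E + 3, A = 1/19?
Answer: 707578/19 ≈ 37241.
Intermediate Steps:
A = 1/19 ≈ 0.052632
a(E) = 3 + E
z(k, P) = -153/19 (z(k, P) = -8 - 1*1/19 = -8 - 1/19 = -153/19)
37249 + z(a(12), 152) = 37249 - 153/19 = 707578/19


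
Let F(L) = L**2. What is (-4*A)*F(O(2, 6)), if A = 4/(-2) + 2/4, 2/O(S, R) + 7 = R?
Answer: 24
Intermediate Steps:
O(S, R) = 2/(-7 + R)
A = -3/2 (A = 4*(-1/2) + 2*(1/4) = -2 + 1/2 = -3/2 ≈ -1.5000)
(-4*A)*F(O(2, 6)) = (-4*(-3/2))*(2/(-7 + 6))**2 = 6*(2/(-1))**2 = 6*(2*(-1))**2 = 6*(-2)**2 = 6*4 = 24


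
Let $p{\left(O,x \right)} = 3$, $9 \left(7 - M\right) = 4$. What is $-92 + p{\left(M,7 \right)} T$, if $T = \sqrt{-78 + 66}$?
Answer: $-92 + 6 i \sqrt{3} \approx -92.0 + 10.392 i$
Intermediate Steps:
$M = \frac{59}{9}$ ($M = 7 - \frac{4}{9} = \frac{59}{9} \approx 6.5556$)
$T = 2 i \sqrt{3}$ ($T = \sqrt{-12} = 2 i \sqrt{3} \approx 3.4641 i$)
$-92 + p{\left(M,7 \right)} T = -92 + 3 \cdot 2 i \sqrt{3} = -92 + 6 i \sqrt{3}$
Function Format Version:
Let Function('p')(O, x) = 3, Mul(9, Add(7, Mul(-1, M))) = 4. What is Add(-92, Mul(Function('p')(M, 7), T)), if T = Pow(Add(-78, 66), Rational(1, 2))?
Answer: Add(-92, Mul(6, I, Pow(3, Rational(1, 2)))) ≈ Add(-92.000, Mul(10.392, I))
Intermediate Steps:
M = Rational(59, 9) (M = Add(7, Mul(Rational(-1, 9), 4)) = Add(7, Rational(-4, 9)) = Rational(59, 9) ≈ 6.5556)
T = Mul(2, I, Pow(3, Rational(1, 2))) (T = Pow(-12, Rational(1, 2)) = Mul(2, I, Pow(3, Rational(1, 2))) ≈ Mul(3.4641, I))
Add(-92, Mul(Function('p')(M, 7), T)) = Add(-92, Mul(3, Mul(2, I, Pow(3, Rational(1, 2))))) = Add(-92, Mul(6, I, Pow(3, Rational(1, 2))))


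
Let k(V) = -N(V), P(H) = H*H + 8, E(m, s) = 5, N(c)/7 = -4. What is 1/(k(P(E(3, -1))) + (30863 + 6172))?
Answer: 1/37063 ≈ 2.6981e-5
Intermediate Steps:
N(c) = -28 (N(c) = 7*(-4) = -28)
P(H) = 8 + H**2 (P(H) = H**2 + 8 = 8 + H**2)
k(V) = 28 (k(V) = -1*(-28) = 28)
1/(k(P(E(3, -1))) + (30863 + 6172)) = 1/(28 + (30863 + 6172)) = 1/(28 + 37035) = 1/37063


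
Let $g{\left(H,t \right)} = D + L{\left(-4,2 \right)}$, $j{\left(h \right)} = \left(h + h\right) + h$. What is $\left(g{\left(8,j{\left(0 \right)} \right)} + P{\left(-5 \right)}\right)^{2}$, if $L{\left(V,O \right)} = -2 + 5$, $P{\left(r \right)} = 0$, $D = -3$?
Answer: $0$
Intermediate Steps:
$j{\left(h \right)} = 3 h$ ($j{\left(h \right)} = 2 h + h = 3 h$)
$L{\left(V,O \right)} = 3$
$g{\left(H,t \right)} = 0$ ($g{\left(H,t \right)} = -3 + 3 = 0$)
$\left(g{\left(8,j{\left(0 \right)} \right)} + P{\left(-5 \right)}\right)^{2} = \left(0 + 0\right)^{2} = 0^{2} = 0$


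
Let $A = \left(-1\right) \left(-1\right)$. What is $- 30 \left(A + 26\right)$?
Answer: $-810$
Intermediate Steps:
$A = 1$
$- 30 \left(A + 26\right) = - 30 \left(1 + 26\right) = \left(-30\right) 27 = -810$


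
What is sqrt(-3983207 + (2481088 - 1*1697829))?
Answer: 2*I*sqrt(799987) ≈ 1788.8*I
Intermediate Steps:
sqrt(-3983207 + (2481088 - 1*1697829)) = sqrt(-3983207 + (2481088 - 1697829)) = sqrt(-3983207 + 783259) = sqrt(-3199948) = 2*I*sqrt(799987)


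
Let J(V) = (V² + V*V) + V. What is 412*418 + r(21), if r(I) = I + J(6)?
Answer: 172315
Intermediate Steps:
J(V) = V + 2*V² (J(V) = (V² + V²) + V = 2*V² + V = V + 2*V²)
r(I) = 78 + I (r(I) = I + 6*(1 + 2*6) = I + 6*(1 + 12) = I + 6*13 = I + 78 = 78 + I)
412*418 + r(21) = 412*418 + (78 + 21) = 172216 + 99 = 172315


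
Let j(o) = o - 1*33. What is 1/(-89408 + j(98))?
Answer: -1/89343 ≈ -1.1193e-5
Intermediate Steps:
j(o) = -33 + o (j(o) = o - 33 = -33 + o)
1/(-89408 + j(98)) = 1/(-89408 + (-33 + 98)) = 1/(-89408 + 65) = 1/(-89343) = -1/89343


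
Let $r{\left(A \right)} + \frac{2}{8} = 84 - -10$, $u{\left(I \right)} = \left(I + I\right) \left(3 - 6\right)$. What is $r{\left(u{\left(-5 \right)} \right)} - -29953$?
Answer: $\frac{120187}{4} \approx 30047.0$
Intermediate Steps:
$u{\left(I \right)} = - 6 I$ ($u{\left(I \right)} = 2 I \left(-3\right) = - 6 I$)
$r{\left(A \right)} = \frac{375}{4}$ ($r{\left(A \right)} = - \frac{1}{4} + \left(84 - -10\right) = - \frac{1}{4} + \left(84 + 10\right) = - \frac{1}{4} + 94 = \frac{375}{4}$)
$r{\left(u{\left(-5 \right)} \right)} - -29953 = \frac{375}{4} - -29953 = \frac{375}{4} + 29953 = \frac{120187}{4}$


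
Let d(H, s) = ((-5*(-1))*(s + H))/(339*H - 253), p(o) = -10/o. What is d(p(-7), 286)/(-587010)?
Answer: -1006/95036919 ≈ -1.0585e-5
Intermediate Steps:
d(H, s) = (5*H + 5*s)/(-253 + 339*H) (d(H, s) = (5*(H + s))/(-253 + 339*H) = (5*H + 5*s)/(-253 + 339*H))
d(p(-7), 286)/(-587010) = (5*(-10/(-7) + 286)/(-253 + 339*(-10/(-7))))/(-587010) = (5*(-10*(-⅐) + 286)/(-253 + 339*(-10*(-⅐))))*(-1/587010) = (5*(10/7 + 286)/(-253 + 339*(10/7)))*(-1/587010) = (5*(2012/7)/(-253 + 3390/7))*(-1/587010) = (5*(2012/7)/(1619/7))*(-1/587010) = (5*(7/1619)*(2012/7))*(-1/587010) = (10060/1619)*(-1/587010) = -1006/95036919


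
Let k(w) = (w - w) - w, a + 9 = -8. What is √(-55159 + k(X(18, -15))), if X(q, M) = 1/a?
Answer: I*√15940934/17 ≈ 234.86*I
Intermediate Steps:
a = -17 (a = -9 - 8 = -17)
X(q, M) = -1/17 (X(q, M) = 1/(-17) = -1/17)
k(w) = -w (k(w) = 0 - w = -w)
√(-55159 + k(X(18, -15))) = √(-55159 - 1*(-1/17)) = √(-55159 + 1/17) = √(-937702/17) = I*√15940934/17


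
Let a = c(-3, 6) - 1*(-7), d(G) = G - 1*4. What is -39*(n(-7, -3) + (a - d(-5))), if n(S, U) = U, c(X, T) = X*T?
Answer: 195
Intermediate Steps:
c(X, T) = T*X
d(G) = -4 + G (d(G) = G - 4 = -4 + G)
a = -11 (a = 6*(-3) - 1*(-7) = -18 + 7 = -11)
-39*(n(-7, -3) + (a - d(-5))) = -39*(-3 + (-11 - (-4 - 5))) = -39*(-3 + (-11 - 1*(-9))) = -39*(-3 + (-11 + 9)) = -39*(-3 - 2) = -39*(-5) = 195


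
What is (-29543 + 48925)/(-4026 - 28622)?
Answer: -881/1484 ≈ -0.59367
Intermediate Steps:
(-29543 + 48925)/(-4026 - 28622) = 19382/(-32648) = 19382*(-1/32648) = -881/1484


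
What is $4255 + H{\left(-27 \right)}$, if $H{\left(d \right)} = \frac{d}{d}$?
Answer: $4256$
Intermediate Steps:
$H{\left(d \right)} = 1$
$4255 + H{\left(-27 \right)} = 4255 + 1 = 4256$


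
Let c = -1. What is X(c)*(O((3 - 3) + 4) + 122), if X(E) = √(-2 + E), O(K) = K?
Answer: 126*I*√3 ≈ 218.24*I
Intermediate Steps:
X(c)*(O((3 - 3) + 4) + 122) = √(-2 - 1)*(((3 - 3) + 4) + 122) = √(-3)*((0 + 4) + 122) = (I*√3)*(4 + 122) = (I*√3)*126 = 126*I*√3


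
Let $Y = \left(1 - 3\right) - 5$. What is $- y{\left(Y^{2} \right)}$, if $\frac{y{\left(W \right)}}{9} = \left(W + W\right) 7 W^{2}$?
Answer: $-14823774$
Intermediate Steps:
$Y = -7$ ($Y = -2 - 5 = -7$)
$y{\left(W \right)} = 126 W^{3}$ ($y{\left(W \right)} = 9 \left(W + W\right) 7 W^{2} = 9 \cdot 2 W 7 W^{2} = 9 \cdot 14 W W^{2} = 9 \cdot 14 W^{3} = 126 W^{3}$)
$- y{\left(Y^{2} \right)} = - 126 \left(\left(-7\right)^{2}\right)^{3} = - 126 \cdot 49^{3} = - 126 \cdot 117649 = \left(-1\right) 14823774 = -14823774$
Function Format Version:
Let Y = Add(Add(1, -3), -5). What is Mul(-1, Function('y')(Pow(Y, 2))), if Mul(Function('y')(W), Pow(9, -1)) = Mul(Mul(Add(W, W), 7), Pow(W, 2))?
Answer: -14823774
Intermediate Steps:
Y = -7 (Y = Add(-2, -5) = -7)
Function('y')(W) = Mul(126, Pow(W, 3)) (Function('y')(W) = Mul(9, Mul(Mul(Add(W, W), 7), Pow(W, 2))) = Mul(9, Mul(Mul(Mul(2, W), 7), Pow(W, 2))) = Mul(9, Mul(Mul(14, W), Pow(W, 2))) = Mul(9, Mul(14, Pow(W, 3))) = Mul(126, Pow(W, 3)))
Mul(-1, Function('y')(Pow(Y, 2))) = Mul(-1, Mul(126, Pow(Pow(-7, 2), 3))) = Mul(-1, Mul(126, Pow(49, 3))) = Mul(-1, Mul(126, 117649)) = Mul(-1, 14823774) = -14823774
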